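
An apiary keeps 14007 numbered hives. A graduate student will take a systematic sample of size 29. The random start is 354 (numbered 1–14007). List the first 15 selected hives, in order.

k = N/n = 14007/29 = 483
hive 1: 354
hive 2: 354 + 483 = 837
hive 3: 837 + 483 = 1320
hive 4: 1320 + 483 = 1803
hive 5: 1803 + 483 = 2286
hive 6: 2286 + 483 = 2769
hive 7: 2769 + 483 = 3252
hive 8: 3252 + 483 = 3735
hive 9: 3735 + 483 = 4218
hive 10: 4218 + 483 = 4701
hive 11: 4701 + 483 = 5184
hive 12: 5184 + 483 = 5667
hive 13: 5667 + 483 = 6150
hive 14: 6150 + 483 = 6633
hive 15: 6633 + 483 = 7116

354, 837, 1320, 1803, 2286, 2769, 3252, 3735, 4218, 4701, 5184, 5667, 6150, 6633, 7116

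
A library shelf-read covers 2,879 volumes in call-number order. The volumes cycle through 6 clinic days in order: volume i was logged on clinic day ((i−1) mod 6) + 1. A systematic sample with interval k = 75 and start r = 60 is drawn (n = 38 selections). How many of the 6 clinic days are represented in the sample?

2

Consecutive selections differ by k = 75, so their clinic day numbers differ by 75 mod 6 = 3.
gcd(75, 6) = 3, so the sample visits 6/3 = 2 distinct residues mod 6.
Start 60 is clinic day 6; the clinic days hit are 3, 6.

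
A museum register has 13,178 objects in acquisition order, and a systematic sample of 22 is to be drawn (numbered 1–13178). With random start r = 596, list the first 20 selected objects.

k = N/n = 13178/22 = 599
object 1: 596
object 2: 596 + 599 = 1195
object 3: 1195 + 599 = 1794
object 4: 1794 + 599 = 2393
object 5: 2393 + 599 = 2992
object 6: 2992 + 599 = 3591
object 7: 3591 + 599 = 4190
object 8: 4190 + 599 = 4789
object 9: 4789 + 599 = 5388
object 10: 5388 + 599 = 5987
object 11: 5987 + 599 = 6586
object 12: 6586 + 599 = 7185
object 13: 7185 + 599 = 7784
object 14: 7784 + 599 = 8383
object 15: 8383 + 599 = 8982
object 16: 8982 + 599 = 9581
object 17: 9581 + 599 = 10180
object 18: 10180 + 599 = 10779
object 19: 10779 + 599 = 11378
object 20: 11378 + 599 = 11977

596, 1195, 1794, 2393, 2992, 3591, 4190, 4789, 5388, 5987, 6586, 7185, 7784, 8383, 8982, 9581, 10180, 10779, 11378, 11977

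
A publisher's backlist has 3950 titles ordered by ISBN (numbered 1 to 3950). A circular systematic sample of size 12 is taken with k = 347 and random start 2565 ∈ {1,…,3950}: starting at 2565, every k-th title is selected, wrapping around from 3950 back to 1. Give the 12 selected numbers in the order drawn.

2565, 2912, 3259, 3606, 3, 350, 697, 1044, 1391, 1738, 2085, 2432

Selection 1: 2565
Selection 2: 2565 + 347 = 2912
Selection 3: 2912 + 347 = 3259
Selection 4: 3259 + 347 = 3606
Selection 5: 3606 + 347 = 3953 → 3953 − 3950 = 3
Selection 6: 3 + 347 = 350
Selection 7: 350 + 347 = 697
Selection 8: 697 + 347 = 1044
Selection 9: 1044 + 347 = 1391
Selection 10: 1391 + 347 = 1738
Selection 11: 1738 + 347 = 2085
Selection 12: 2085 + 347 = 2432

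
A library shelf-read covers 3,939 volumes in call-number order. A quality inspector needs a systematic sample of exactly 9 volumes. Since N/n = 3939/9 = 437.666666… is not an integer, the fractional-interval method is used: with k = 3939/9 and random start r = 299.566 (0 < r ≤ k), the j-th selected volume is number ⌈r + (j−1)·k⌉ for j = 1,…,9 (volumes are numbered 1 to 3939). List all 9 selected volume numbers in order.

300, 738, 1175, 1613, 2051, 2488, 2926, 3364, 3801

j=1: r + 0k = 299.566 → ⌈·⌉ = 300
j=2: r + 1k = 737.232666… → ⌈·⌉ = 738
j=3: r + 2k = 1174.899333… → ⌈·⌉ = 1175
j=4: r + 3k = 1612.566 → ⌈·⌉ = 1613
j=5: r + 4k = 2050.232666… → ⌈·⌉ = 2051
j=6: r + 5k = 2487.899333… → ⌈·⌉ = 2488
j=7: r + 6k = 2925.566 → ⌈·⌉ = 2926
j=8: r + 7k = 3363.232666… → ⌈·⌉ = 3364
j=9: r + 8k = 3800.899333… → ⌈·⌉ = 3801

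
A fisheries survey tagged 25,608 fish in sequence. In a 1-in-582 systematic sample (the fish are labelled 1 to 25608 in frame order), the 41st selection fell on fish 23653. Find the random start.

373

k = 582
r = 23653 − (41−1)×582 = 23653 − 23280 = 373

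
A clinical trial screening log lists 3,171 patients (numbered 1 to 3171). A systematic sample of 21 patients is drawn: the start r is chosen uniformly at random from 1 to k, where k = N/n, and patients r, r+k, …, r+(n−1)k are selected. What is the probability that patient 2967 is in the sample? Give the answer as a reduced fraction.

1/151

k = 3171/21 = 151.
Patient 2967 is selected iff r ≡ 2967 (mod 151); exactly one such r in {1,…,151}.
Inclusion probability = 1/151.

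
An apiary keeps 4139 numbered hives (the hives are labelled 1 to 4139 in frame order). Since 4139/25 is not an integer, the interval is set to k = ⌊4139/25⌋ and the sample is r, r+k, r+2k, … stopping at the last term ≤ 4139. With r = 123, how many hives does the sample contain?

25

k = ⌊4139/25⌋ = 165
Achieved size = ⌊(4139 − 123)/165⌋ + 1 = ⌊4016/165⌋ + 1 = 24 + 1 = 25
(last selection: 123 + 24×165 = 4083 ≤ 4139; next would be 4248 > 4139)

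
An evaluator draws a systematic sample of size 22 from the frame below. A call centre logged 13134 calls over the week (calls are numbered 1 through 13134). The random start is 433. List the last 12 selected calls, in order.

6403, 7000, 7597, 8194, 8791, 9388, 9985, 10582, 11179, 11776, 12373, 12970

k = N/n = 13134/22 = 597
11th selection = 433 + 10×597 = 6403
12th: 6403 + 597 = 7000
13th: 7000 + 597 = 7597
14th: 7597 + 597 = 8194
15th: 8194 + 597 = 8791
16th: 8791 + 597 = 9388
17th: 9388 + 597 = 9985
18th: 9985 + 597 = 10582
19th: 10582 + 597 = 11179
20th: 11179 + 597 = 11776
21st: 11776 + 597 = 12373
22nd: 12373 + 597 = 12970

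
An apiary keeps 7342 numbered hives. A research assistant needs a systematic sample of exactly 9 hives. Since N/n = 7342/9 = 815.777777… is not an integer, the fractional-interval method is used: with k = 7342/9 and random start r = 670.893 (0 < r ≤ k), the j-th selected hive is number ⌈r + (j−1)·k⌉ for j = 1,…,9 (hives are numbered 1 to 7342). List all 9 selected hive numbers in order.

671, 1487, 2303, 3119, 3935, 4750, 5566, 6382, 7198

j=1: r + 0k = 670.893 → ⌈·⌉ = 671
j=2: r + 1k = 1486.670777… → ⌈·⌉ = 1487
j=3: r + 2k = 2302.448555… → ⌈·⌉ = 2303
j=4: r + 3k = 3118.226333… → ⌈·⌉ = 3119
j=5: r + 4k = 3934.004111… → ⌈·⌉ = 3935
j=6: r + 5k = 4749.781888… → ⌈·⌉ = 4750
j=7: r + 6k = 5565.559666… → ⌈·⌉ = 5566
j=8: r + 7k = 6381.337444… → ⌈·⌉ = 6382
j=9: r + 8k = 7197.115222… → ⌈·⌉ = 7198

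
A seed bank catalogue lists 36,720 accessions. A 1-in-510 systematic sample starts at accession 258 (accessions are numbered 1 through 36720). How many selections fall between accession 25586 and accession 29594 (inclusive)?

8

k = 510
First selection ≥ 25586: 258 + ⌈(25586−258)/510⌉·510 = 258 + 50×510 = 25758
Last selection ≤ 29594: 258 + ⌊(29594−258)/510⌋·510 = 258 + 57×510 = 29328
Count = 57 − 50 + 1 = 8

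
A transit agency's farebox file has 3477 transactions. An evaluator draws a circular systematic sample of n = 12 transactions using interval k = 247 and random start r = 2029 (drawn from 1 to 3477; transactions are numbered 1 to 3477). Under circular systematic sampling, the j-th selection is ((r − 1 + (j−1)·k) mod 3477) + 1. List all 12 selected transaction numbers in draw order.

2029, 2276, 2523, 2770, 3017, 3264, 34, 281, 528, 775, 1022, 1269

Selection 1: 2029
Selection 2: 2029 + 247 = 2276
Selection 3: 2276 + 247 = 2523
Selection 4: 2523 + 247 = 2770
Selection 5: 2770 + 247 = 3017
Selection 6: 3017 + 247 = 3264
Selection 7: 3264 + 247 = 3511 → 3511 − 3477 = 34
Selection 8: 34 + 247 = 281
Selection 9: 281 + 247 = 528
Selection 10: 528 + 247 = 775
Selection 11: 775 + 247 = 1022
Selection 12: 1022 + 247 = 1269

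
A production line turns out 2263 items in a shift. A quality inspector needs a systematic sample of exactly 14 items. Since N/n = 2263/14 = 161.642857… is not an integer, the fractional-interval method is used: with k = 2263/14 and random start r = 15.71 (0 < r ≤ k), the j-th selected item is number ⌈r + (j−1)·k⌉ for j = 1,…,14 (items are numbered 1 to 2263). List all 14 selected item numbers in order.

16, 178, 339, 501, 663, 824, 986, 1148, 1309, 1471, 1633, 1794, 1956, 2118

j=1: r + 0k = 15.71 → ⌈·⌉ = 16
j=2: r + 1k = 177.352857… → ⌈·⌉ = 178
j=3: r + 2k = 338.995714… → ⌈·⌉ = 339
j=4: r + 3k = 500.638571… → ⌈·⌉ = 501
j=5: r + 4k = 662.281428… → ⌈·⌉ = 663
j=6: r + 5k = 823.924285… → ⌈·⌉ = 824
j=7: r + 6k = 985.567142… → ⌈·⌉ = 986
j=8: r + 7k = 1147.21 → ⌈·⌉ = 1148
j=9: r + 8k = 1308.852857… → ⌈·⌉ = 1309
j=10: r + 9k = 1470.495714… → ⌈·⌉ = 1471
j=11: r + 10k = 1632.138571… → ⌈·⌉ = 1633
j=12: r + 11k = 1793.781428… → ⌈·⌉ = 1794
j=13: r + 12k = 1955.424285… → ⌈·⌉ = 1956
j=14: r + 13k = 2117.067142… → ⌈·⌉ = 2118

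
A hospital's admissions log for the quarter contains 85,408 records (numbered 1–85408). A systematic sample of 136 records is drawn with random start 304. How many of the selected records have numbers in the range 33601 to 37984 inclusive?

7

k = 85408/136 = 628
First selection ≥ 33601: 304 + ⌈(33601−304)/628⌉·628 = 304 + 54×628 = 34216
Last selection ≤ 37984: 304 + ⌊(37984−304)/628⌋·628 = 304 + 60×628 = 37984
Count = 60 − 54 + 1 = 7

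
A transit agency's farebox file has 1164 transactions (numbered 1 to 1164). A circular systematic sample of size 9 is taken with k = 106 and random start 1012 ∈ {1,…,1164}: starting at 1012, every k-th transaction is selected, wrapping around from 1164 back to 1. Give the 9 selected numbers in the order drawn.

1012, 1118, 60, 166, 272, 378, 484, 590, 696

Selection 1: 1012
Selection 2: 1012 + 106 = 1118
Selection 3: 1118 + 106 = 1224 → 1224 − 1164 = 60
Selection 4: 60 + 106 = 166
Selection 5: 166 + 106 = 272
Selection 6: 272 + 106 = 378
Selection 7: 378 + 106 = 484
Selection 8: 484 + 106 = 590
Selection 9: 590 + 106 = 696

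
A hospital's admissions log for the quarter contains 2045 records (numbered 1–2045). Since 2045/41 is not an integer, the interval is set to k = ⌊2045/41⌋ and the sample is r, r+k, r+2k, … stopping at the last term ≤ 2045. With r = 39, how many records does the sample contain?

k = ⌊2045/41⌋ = 49
Achieved size = ⌊(2045 − 39)/49⌋ + 1 = ⌊2006/49⌋ + 1 = 40 + 1 = 41
(last selection: 39 + 40×49 = 1999 ≤ 2045; next would be 2048 > 2045)

41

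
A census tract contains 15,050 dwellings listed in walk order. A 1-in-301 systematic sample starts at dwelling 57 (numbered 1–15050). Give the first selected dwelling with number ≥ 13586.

k = 301
Steps past start: ⌈(13586 − 57)/301⌉ = ⌈13529/301⌉ = 45
Selected dwelling: 57 + 45×301 = 13602

13602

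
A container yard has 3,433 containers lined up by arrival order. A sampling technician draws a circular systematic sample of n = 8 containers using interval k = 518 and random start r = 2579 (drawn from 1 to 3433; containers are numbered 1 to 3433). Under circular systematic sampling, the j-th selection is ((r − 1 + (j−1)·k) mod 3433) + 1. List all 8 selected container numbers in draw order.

2579, 3097, 182, 700, 1218, 1736, 2254, 2772

Selection 1: 2579
Selection 2: 2579 + 518 = 3097
Selection 3: 3097 + 518 = 3615 → 3615 − 3433 = 182
Selection 4: 182 + 518 = 700
Selection 5: 700 + 518 = 1218
Selection 6: 1218 + 518 = 1736
Selection 7: 1736 + 518 = 2254
Selection 8: 2254 + 518 = 2772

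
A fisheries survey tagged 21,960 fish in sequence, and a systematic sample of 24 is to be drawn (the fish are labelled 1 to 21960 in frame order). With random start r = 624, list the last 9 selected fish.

14349, 15264, 16179, 17094, 18009, 18924, 19839, 20754, 21669

k = N/n = 21960/24 = 915
16th selection = 624 + 15×915 = 14349
17th: 14349 + 915 = 15264
18th: 15264 + 915 = 16179
19th: 16179 + 915 = 17094
20th: 17094 + 915 = 18009
21st: 18009 + 915 = 18924
22nd: 18924 + 915 = 19839
23rd: 19839 + 915 = 20754
24th: 20754 + 915 = 21669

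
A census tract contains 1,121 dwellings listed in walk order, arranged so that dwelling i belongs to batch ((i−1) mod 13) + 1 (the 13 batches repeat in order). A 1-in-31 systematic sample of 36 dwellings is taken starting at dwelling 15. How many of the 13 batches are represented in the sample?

Consecutive selections differ by k = 31, so their batch numbers differ by 31 mod 13 = 5.
gcd(31, 13) = 1, so the sample visits 13/1 = 13 distinct residues mod 13.
Start 15 is batch 2; the batches hit are 1, 2, 3, 4, 5, 6, 7, 8, 9, 10, 11, 12, 13.

13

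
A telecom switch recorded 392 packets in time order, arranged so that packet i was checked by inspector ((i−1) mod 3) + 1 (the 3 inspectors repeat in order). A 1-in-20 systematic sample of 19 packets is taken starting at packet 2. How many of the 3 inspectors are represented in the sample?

Consecutive selections differ by k = 20, so their inspector numbers differ by 20 mod 3 = 2.
gcd(20, 3) = 1, so the sample visits 3/1 = 3 distinct residues mod 3.
Start 2 is inspector 2; the inspectors hit are 1, 2, 3.

3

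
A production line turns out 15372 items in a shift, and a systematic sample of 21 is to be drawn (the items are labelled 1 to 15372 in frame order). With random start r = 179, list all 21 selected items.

k = N/n = 15372/21 = 732
item 1: 179
item 2: 179 + 732 = 911
item 3: 911 + 732 = 1643
item 4: 1643 + 732 = 2375
item 5: 2375 + 732 = 3107
item 6: 3107 + 732 = 3839
item 7: 3839 + 732 = 4571
item 8: 4571 + 732 = 5303
item 9: 5303 + 732 = 6035
item 10: 6035 + 732 = 6767
item 11: 6767 + 732 = 7499
item 12: 7499 + 732 = 8231
item 13: 8231 + 732 = 8963
item 14: 8963 + 732 = 9695
item 15: 9695 + 732 = 10427
item 16: 10427 + 732 = 11159
item 17: 11159 + 732 = 11891
item 18: 11891 + 732 = 12623
item 19: 12623 + 732 = 13355
item 20: 13355 + 732 = 14087
item 21: 14087 + 732 = 14819

179, 911, 1643, 2375, 3107, 3839, 4571, 5303, 6035, 6767, 7499, 8231, 8963, 9695, 10427, 11159, 11891, 12623, 13355, 14087, 14819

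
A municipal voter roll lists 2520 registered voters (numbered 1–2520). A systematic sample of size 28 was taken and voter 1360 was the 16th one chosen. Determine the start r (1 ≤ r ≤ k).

10

k = 2520/28 = 90
r = 1360 − (16−1)×90 = 1360 − 1350 = 10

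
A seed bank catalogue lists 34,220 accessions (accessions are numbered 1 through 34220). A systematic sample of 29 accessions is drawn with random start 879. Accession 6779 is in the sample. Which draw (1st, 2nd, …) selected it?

6

k = 34220/29 = 1180
position = (6779 − 879)/1180 + 1 = 5900/1180 + 1 = 5 + 1 = 6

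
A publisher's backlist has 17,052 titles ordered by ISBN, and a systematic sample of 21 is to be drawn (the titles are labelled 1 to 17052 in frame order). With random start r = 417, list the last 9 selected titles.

10161, 10973, 11785, 12597, 13409, 14221, 15033, 15845, 16657

k = N/n = 17052/21 = 812
13th selection = 417 + 12×812 = 10161
14th: 10161 + 812 = 10973
15th: 10973 + 812 = 11785
16th: 11785 + 812 = 12597
17th: 12597 + 812 = 13409
18th: 13409 + 812 = 14221
19th: 14221 + 812 = 15033
20th: 15033 + 812 = 15845
21st: 15845 + 812 = 16657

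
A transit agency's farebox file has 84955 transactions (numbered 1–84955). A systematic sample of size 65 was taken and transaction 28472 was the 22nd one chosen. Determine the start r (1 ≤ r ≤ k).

1025

k = 84955/65 = 1307
r = 28472 − (22−1)×1307 = 28472 − 27447 = 1025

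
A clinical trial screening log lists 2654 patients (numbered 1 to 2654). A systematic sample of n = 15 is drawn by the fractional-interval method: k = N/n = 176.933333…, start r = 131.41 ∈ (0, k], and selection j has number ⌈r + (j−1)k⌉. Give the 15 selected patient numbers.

j=1: r + 0k = 131.41 → ⌈·⌉ = 132
j=2: r + 1k = 308.343333… → ⌈·⌉ = 309
j=3: r + 2k = 485.276666… → ⌈·⌉ = 486
j=4: r + 3k = 662.21 → ⌈·⌉ = 663
j=5: r + 4k = 839.143333… → ⌈·⌉ = 840
j=6: r + 5k = 1016.076666… → ⌈·⌉ = 1017
j=7: r + 6k = 1193.01 → ⌈·⌉ = 1194
j=8: r + 7k = 1369.943333… → ⌈·⌉ = 1370
j=9: r + 8k = 1546.876666… → ⌈·⌉ = 1547
j=10: r + 9k = 1723.81 → ⌈·⌉ = 1724
j=11: r + 10k = 1900.743333… → ⌈·⌉ = 1901
j=12: r + 11k = 2077.676666… → ⌈·⌉ = 2078
j=13: r + 12k = 2254.61 → ⌈·⌉ = 2255
j=14: r + 13k = 2431.543333… → ⌈·⌉ = 2432
j=15: r + 14k = 2608.476666… → ⌈·⌉ = 2609

132, 309, 486, 663, 840, 1017, 1194, 1370, 1547, 1724, 1901, 2078, 2255, 2432, 2609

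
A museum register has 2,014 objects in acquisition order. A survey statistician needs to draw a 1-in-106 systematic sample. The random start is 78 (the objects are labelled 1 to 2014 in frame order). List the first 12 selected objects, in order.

object 1: 78
object 2: 78 + 106 = 184
object 3: 184 + 106 = 290
object 4: 290 + 106 = 396
object 5: 396 + 106 = 502
object 6: 502 + 106 = 608
object 7: 608 + 106 = 714
object 8: 714 + 106 = 820
object 9: 820 + 106 = 926
object 10: 926 + 106 = 1032
object 11: 1032 + 106 = 1138
object 12: 1138 + 106 = 1244

78, 184, 290, 396, 502, 608, 714, 820, 926, 1032, 1138, 1244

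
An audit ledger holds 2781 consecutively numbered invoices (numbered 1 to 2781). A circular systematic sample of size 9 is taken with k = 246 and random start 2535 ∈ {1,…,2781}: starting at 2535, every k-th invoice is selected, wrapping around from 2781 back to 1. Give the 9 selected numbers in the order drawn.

Selection 1: 2535
Selection 2: 2535 + 246 = 2781
Selection 3: 2781 + 246 = 3027 → 3027 − 2781 = 246
Selection 4: 246 + 246 = 492
Selection 5: 492 + 246 = 738
Selection 6: 738 + 246 = 984
Selection 7: 984 + 246 = 1230
Selection 8: 1230 + 246 = 1476
Selection 9: 1476 + 246 = 1722

2535, 2781, 246, 492, 738, 984, 1230, 1476, 1722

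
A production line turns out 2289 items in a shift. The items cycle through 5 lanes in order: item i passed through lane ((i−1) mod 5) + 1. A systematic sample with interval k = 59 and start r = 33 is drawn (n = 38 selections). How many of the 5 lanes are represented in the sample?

5

Consecutive selections differ by k = 59, so their lane numbers differ by 59 mod 5 = 4.
gcd(59, 5) = 1, so the sample visits 5/1 = 5 distinct residues mod 5.
Start 33 is lane 3; the lanes hit are 1, 2, 3, 4, 5.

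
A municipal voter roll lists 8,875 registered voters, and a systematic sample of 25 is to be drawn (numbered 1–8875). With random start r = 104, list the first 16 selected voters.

104, 459, 814, 1169, 1524, 1879, 2234, 2589, 2944, 3299, 3654, 4009, 4364, 4719, 5074, 5429

k = N/n = 8875/25 = 355
voter 1: 104
voter 2: 104 + 355 = 459
voter 3: 459 + 355 = 814
voter 4: 814 + 355 = 1169
voter 5: 1169 + 355 = 1524
voter 6: 1524 + 355 = 1879
voter 7: 1879 + 355 = 2234
voter 8: 2234 + 355 = 2589
voter 9: 2589 + 355 = 2944
voter 10: 2944 + 355 = 3299
voter 11: 3299 + 355 = 3654
voter 12: 3654 + 355 = 4009
voter 13: 4009 + 355 = 4364
voter 14: 4364 + 355 = 4719
voter 15: 4719 + 355 = 5074
voter 16: 5074 + 355 = 5429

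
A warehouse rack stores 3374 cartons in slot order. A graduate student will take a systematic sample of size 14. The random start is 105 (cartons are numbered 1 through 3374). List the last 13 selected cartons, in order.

346, 587, 828, 1069, 1310, 1551, 1792, 2033, 2274, 2515, 2756, 2997, 3238

k = N/n = 3374/14 = 241
2nd selection = 105 + 1×241 = 346
3rd: 346 + 241 = 587
4th: 587 + 241 = 828
5th: 828 + 241 = 1069
6th: 1069 + 241 = 1310
7th: 1310 + 241 = 1551
8th: 1551 + 241 = 1792
9th: 1792 + 241 = 2033
10th: 2033 + 241 = 2274
11th: 2274 + 241 = 2515
12th: 2515 + 241 = 2756
13th: 2756 + 241 = 2997
14th: 2997 + 241 = 3238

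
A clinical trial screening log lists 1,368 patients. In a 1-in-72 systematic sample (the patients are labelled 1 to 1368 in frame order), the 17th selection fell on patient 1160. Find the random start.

8

k = 72
r = 1160 − (17−1)×72 = 1160 − 1152 = 8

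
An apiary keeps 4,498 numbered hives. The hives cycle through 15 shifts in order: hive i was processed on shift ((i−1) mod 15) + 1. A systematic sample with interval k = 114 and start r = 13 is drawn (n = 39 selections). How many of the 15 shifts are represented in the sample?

Consecutive selections differ by k = 114, so their shift numbers differ by 114 mod 15 = 9.
gcd(114, 15) = 3, so the sample visits 15/3 = 5 distinct residues mod 15.
Start 13 is shift 13; the shifts hit are 1, 4, 7, 10, 13.

5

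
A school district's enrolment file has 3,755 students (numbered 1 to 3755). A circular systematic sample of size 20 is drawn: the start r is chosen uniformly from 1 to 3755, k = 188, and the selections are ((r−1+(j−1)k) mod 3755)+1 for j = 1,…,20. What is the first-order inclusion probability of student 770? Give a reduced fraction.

4/751

For each position j, as r ranges over 1…3755 the j-th selection hits every student exactly once, so student 770 is selected for exactly 20 of the 3755 starts.
Inclusion probability = 20/3755 = 4/751.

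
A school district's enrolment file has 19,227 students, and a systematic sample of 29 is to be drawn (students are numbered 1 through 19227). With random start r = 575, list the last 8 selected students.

14498, 15161, 15824, 16487, 17150, 17813, 18476, 19139

k = N/n = 19227/29 = 663
22nd selection = 575 + 21×663 = 14498
23rd: 14498 + 663 = 15161
24th: 15161 + 663 = 15824
25th: 15824 + 663 = 16487
26th: 16487 + 663 = 17150
27th: 17150 + 663 = 17813
28th: 17813 + 663 = 18476
29th: 18476 + 663 = 19139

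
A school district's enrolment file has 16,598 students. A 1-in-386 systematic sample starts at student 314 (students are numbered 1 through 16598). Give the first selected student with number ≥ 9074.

k = 386
Steps past start: ⌈(9074 − 314)/386⌉ = ⌈8760/386⌉ = 23
Selected student: 314 + 23×386 = 9192

9192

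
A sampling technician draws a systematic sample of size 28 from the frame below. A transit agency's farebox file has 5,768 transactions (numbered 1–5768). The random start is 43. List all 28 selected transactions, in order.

43, 249, 455, 661, 867, 1073, 1279, 1485, 1691, 1897, 2103, 2309, 2515, 2721, 2927, 3133, 3339, 3545, 3751, 3957, 4163, 4369, 4575, 4781, 4987, 5193, 5399, 5605

k = N/n = 5768/28 = 206
transaction 1: 43
transaction 2: 43 + 206 = 249
transaction 3: 249 + 206 = 455
transaction 4: 455 + 206 = 661
transaction 5: 661 + 206 = 867
transaction 6: 867 + 206 = 1073
transaction 7: 1073 + 206 = 1279
transaction 8: 1279 + 206 = 1485
transaction 9: 1485 + 206 = 1691
transaction 10: 1691 + 206 = 1897
transaction 11: 1897 + 206 = 2103
transaction 12: 2103 + 206 = 2309
transaction 13: 2309 + 206 = 2515
transaction 14: 2515 + 206 = 2721
transaction 15: 2721 + 206 = 2927
transaction 16: 2927 + 206 = 3133
transaction 17: 3133 + 206 = 3339
transaction 18: 3339 + 206 = 3545
transaction 19: 3545 + 206 = 3751
transaction 20: 3751 + 206 = 3957
transaction 21: 3957 + 206 = 4163
transaction 22: 4163 + 206 = 4369
transaction 23: 4369 + 206 = 4575
transaction 24: 4575 + 206 = 4781
transaction 25: 4781 + 206 = 4987
transaction 26: 4987 + 206 = 5193
transaction 27: 5193 + 206 = 5399
transaction 28: 5399 + 206 = 5605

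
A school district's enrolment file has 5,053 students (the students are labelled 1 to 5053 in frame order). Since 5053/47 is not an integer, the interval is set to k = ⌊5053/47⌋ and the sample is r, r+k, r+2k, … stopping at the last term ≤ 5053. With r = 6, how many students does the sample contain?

48

k = ⌊5053/47⌋ = 107
Achieved size = ⌊(5053 − 6)/107⌋ + 1 = ⌊5047/107⌋ + 1 = 47 + 1 = 48
(last selection: 6 + 47×107 = 5035 ≤ 5053; next would be 5142 > 5053)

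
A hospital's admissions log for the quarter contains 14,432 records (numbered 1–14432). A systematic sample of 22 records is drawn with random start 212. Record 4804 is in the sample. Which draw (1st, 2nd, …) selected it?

8

k = 14432/22 = 656
position = (4804 − 212)/656 + 1 = 4592/656 + 1 = 7 + 1 = 8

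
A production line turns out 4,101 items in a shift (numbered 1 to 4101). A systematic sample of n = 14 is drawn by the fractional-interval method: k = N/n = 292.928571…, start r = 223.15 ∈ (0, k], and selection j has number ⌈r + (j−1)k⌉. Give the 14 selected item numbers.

224, 517, 810, 1102, 1395, 1688, 1981, 2274, 2567, 2860, 3153, 3446, 3739, 4032

j=1: r + 0k = 223.15 → ⌈·⌉ = 224
j=2: r + 1k = 516.078571… → ⌈·⌉ = 517
j=3: r + 2k = 809.007142… → ⌈·⌉ = 810
j=4: r + 3k = 1101.935714… → ⌈·⌉ = 1102
j=5: r + 4k = 1394.864285… → ⌈·⌉ = 1395
j=6: r + 5k = 1687.792857… → ⌈·⌉ = 1688
j=7: r + 6k = 1980.721428… → ⌈·⌉ = 1981
j=8: r + 7k = 2273.65 → ⌈·⌉ = 2274
j=9: r + 8k = 2566.578571… → ⌈·⌉ = 2567
j=10: r + 9k = 2859.507142… → ⌈·⌉ = 2860
j=11: r + 10k = 3152.435714… → ⌈·⌉ = 3153
j=12: r + 11k = 3445.364285… → ⌈·⌉ = 3446
j=13: r + 12k = 3738.292857… → ⌈·⌉ = 3739
j=14: r + 13k = 4031.221428… → ⌈·⌉ = 4032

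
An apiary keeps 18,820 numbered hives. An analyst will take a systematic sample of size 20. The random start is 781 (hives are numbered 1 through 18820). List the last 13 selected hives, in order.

k = N/n = 18820/20 = 941
8th selection = 781 + 7×941 = 7368
9th: 7368 + 941 = 8309
10th: 8309 + 941 = 9250
11th: 9250 + 941 = 10191
12th: 10191 + 941 = 11132
13th: 11132 + 941 = 12073
14th: 12073 + 941 = 13014
15th: 13014 + 941 = 13955
16th: 13955 + 941 = 14896
17th: 14896 + 941 = 15837
18th: 15837 + 941 = 16778
19th: 16778 + 941 = 17719
20th: 17719 + 941 = 18660

7368, 8309, 9250, 10191, 11132, 12073, 13014, 13955, 14896, 15837, 16778, 17719, 18660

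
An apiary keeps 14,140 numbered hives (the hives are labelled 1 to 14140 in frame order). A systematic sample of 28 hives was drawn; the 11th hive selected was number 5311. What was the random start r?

261

k = 14140/28 = 505
r = 5311 − (11−1)×505 = 5311 − 5050 = 261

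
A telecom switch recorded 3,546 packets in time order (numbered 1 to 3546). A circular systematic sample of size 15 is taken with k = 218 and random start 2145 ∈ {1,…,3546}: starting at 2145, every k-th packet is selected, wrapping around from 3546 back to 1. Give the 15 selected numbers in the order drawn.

2145, 2363, 2581, 2799, 3017, 3235, 3453, 125, 343, 561, 779, 997, 1215, 1433, 1651

Selection 1: 2145
Selection 2: 2145 + 218 = 2363
Selection 3: 2363 + 218 = 2581
Selection 4: 2581 + 218 = 2799
Selection 5: 2799 + 218 = 3017
Selection 6: 3017 + 218 = 3235
Selection 7: 3235 + 218 = 3453
Selection 8: 3453 + 218 = 3671 → 3671 − 3546 = 125
Selection 9: 125 + 218 = 343
Selection 10: 343 + 218 = 561
Selection 11: 561 + 218 = 779
Selection 12: 779 + 218 = 997
Selection 13: 997 + 218 = 1215
Selection 14: 1215 + 218 = 1433
Selection 15: 1433 + 218 = 1651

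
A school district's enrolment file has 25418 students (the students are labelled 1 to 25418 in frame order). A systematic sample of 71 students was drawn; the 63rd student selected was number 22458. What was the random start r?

k = 25418/71 = 358
r = 22458 − (63−1)×358 = 22458 − 22196 = 262

262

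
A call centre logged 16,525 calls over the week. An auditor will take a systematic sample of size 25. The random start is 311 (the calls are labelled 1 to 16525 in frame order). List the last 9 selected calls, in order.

10887, 11548, 12209, 12870, 13531, 14192, 14853, 15514, 16175

k = N/n = 16525/25 = 661
17th selection = 311 + 16×661 = 10887
18th: 10887 + 661 = 11548
19th: 11548 + 661 = 12209
20th: 12209 + 661 = 12870
21st: 12870 + 661 = 13531
22nd: 13531 + 661 = 14192
23rd: 14192 + 661 = 14853
24th: 14853 + 661 = 15514
25th: 15514 + 661 = 16175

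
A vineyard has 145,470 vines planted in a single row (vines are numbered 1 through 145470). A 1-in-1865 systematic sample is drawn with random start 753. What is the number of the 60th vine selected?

110788

k = 1865
60th selection = r + (60−1)·k = 753 + 59×1865 = 753 + 110035 = 110788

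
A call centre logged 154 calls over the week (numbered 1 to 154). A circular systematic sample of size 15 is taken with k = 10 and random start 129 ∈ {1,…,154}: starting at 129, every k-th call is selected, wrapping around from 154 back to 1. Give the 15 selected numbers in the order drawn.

Selection 1: 129
Selection 2: 129 + 10 = 139
Selection 3: 139 + 10 = 149
Selection 4: 149 + 10 = 159 → 159 − 154 = 5
Selection 5: 5 + 10 = 15
Selection 6: 15 + 10 = 25
Selection 7: 25 + 10 = 35
Selection 8: 35 + 10 = 45
Selection 9: 45 + 10 = 55
Selection 10: 55 + 10 = 65
Selection 11: 65 + 10 = 75
Selection 12: 75 + 10 = 85
Selection 13: 85 + 10 = 95
Selection 14: 95 + 10 = 105
Selection 15: 105 + 10 = 115

129, 139, 149, 5, 15, 25, 35, 45, 55, 65, 75, 85, 95, 105, 115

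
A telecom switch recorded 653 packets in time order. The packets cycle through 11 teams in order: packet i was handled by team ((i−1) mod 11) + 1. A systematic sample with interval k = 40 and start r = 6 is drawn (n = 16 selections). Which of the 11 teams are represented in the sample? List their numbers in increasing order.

1, 2, 3, 4, 5, 6, 7, 8, 9, 10, 11

Consecutive selections differ by k = 40, so their team numbers differ by 40 mod 11 = 7.
gcd(40, 11) = 1, so the sample visits 11/1 = 11 distinct residues mod 11.
Start 6 is team 6; the teams hit are 1, 2, 3, 4, 5, 6, 7, 8, 9, 10, 11.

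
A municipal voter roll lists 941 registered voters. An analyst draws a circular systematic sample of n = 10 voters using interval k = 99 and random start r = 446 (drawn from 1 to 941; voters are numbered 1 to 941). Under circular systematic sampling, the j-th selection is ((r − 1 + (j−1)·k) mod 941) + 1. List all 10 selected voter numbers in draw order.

446, 545, 644, 743, 842, 941, 99, 198, 297, 396

Selection 1: 446
Selection 2: 446 + 99 = 545
Selection 3: 545 + 99 = 644
Selection 4: 644 + 99 = 743
Selection 5: 743 + 99 = 842
Selection 6: 842 + 99 = 941
Selection 7: 941 + 99 = 1040 → 1040 − 941 = 99
Selection 8: 99 + 99 = 198
Selection 9: 198 + 99 = 297
Selection 10: 297 + 99 = 396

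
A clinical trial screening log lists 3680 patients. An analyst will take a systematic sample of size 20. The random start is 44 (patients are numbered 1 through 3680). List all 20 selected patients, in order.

k = N/n = 3680/20 = 184
patient 1: 44
patient 2: 44 + 184 = 228
patient 3: 228 + 184 = 412
patient 4: 412 + 184 = 596
patient 5: 596 + 184 = 780
patient 6: 780 + 184 = 964
patient 7: 964 + 184 = 1148
patient 8: 1148 + 184 = 1332
patient 9: 1332 + 184 = 1516
patient 10: 1516 + 184 = 1700
patient 11: 1700 + 184 = 1884
patient 12: 1884 + 184 = 2068
patient 13: 2068 + 184 = 2252
patient 14: 2252 + 184 = 2436
patient 15: 2436 + 184 = 2620
patient 16: 2620 + 184 = 2804
patient 17: 2804 + 184 = 2988
patient 18: 2988 + 184 = 3172
patient 19: 3172 + 184 = 3356
patient 20: 3356 + 184 = 3540

44, 228, 412, 596, 780, 964, 1148, 1332, 1516, 1700, 1884, 2068, 2252, 2436, 2620, 2804, 2988, 3172, 3356, 3540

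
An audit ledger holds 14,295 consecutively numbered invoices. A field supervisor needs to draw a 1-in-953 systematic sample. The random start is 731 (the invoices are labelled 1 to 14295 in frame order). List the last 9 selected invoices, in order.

7th selection = 731 + 6×953 = 6449
8th: 6449 + 953 = 7402
9th: 7402 + 953 = 8355
10th: 8355 + 953 = 9308
11th: 9308 + 953 = 10261
12th: 10261 + 953 = 11214
13th: 11214 + 953 = 12167
14th: 12167 + 953 = 13120
15th: 13120 + 953 = 14073

6449, 7402, 8355, 9308, 10261, 11214, 12167, 13120, 14073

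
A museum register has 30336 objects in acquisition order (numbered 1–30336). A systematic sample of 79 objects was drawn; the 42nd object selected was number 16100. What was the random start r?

k = 30336/79 = 384
r = 16100 − (42−1)×384 = 16100 − 15744 = 356

356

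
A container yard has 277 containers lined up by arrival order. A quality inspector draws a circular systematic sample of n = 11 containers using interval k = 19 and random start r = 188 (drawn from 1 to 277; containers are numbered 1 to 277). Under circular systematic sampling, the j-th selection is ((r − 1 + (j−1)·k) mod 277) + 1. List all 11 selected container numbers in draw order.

Selection 1: 188
Selection 2: 188 + 19 = 207
Selection 3: 207 + 19 = 226
Selection 4: 226 + 19 = 245
Selection 5: 245 + 19 = 264
Selection 6: 264 + 19 = 283 → 283 − 277 = 6
Selection 7: 6 + 19 = 25
Selection 8: 25 + 19 = 44
Selection 9: 44 + 19 = 63
Selection 10: 63 + 19 = 82
Selection 11: 82 + 19 = 101

188, 207, 226, 245, 264, 6, 25, 44, 63, 82, 101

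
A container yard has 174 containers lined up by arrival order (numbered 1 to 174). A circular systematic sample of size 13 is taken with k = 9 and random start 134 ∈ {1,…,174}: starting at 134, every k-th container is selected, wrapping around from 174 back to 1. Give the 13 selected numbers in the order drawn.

134, 143, 152, 161, 170, 5, 14, 23, 32, 41, 50, 59, 68

Selection 1: 134
Selection 2: 134 + 9 = 143
Selection 3: 143 + 9 = 152
Selection 4: 152 + 9 = 161
Selection 5: 161 + 9 = 170
Selection 6: 170 + 9 = 179 → 179 − 174 = 5
Selection 7: 5 + 9 = 14
Selection 8: 14 + 9 = 23
Selection 9: 23 + 9 = 32
Selection 10: 32 + 9 = 41
Selection 11: 41 + 9 = 50
Selection 12: 50 + 9 = 59
Selection 13: 59 + 9 = 68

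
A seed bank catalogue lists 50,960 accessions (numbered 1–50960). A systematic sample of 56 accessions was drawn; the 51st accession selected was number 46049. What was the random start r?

k = 50960/56 = 910
r = 46049 − (51−1)×910 = 46049 − 45500 = 549

549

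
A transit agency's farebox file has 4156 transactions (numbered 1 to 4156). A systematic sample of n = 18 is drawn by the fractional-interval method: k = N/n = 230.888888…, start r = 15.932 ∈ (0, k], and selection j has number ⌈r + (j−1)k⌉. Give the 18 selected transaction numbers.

j=1: r + 0k = 15.932 → ⌈·⌉ = 16
j=2: r + 1k = 246.820888… → ⌈·⌉ = 247
j=3: r + 2k = 477.709777… → ⌈·⌉ = 478
j=4: r + 3k = 708.598666… → ⌈·⌉ = 709
j=5: r + 4k = 939.487555… → ⌈·⌉ = 940
j=6: r + 5k = 1170.376444… → ⌈·⌉ = 1171
j=7: r + 6k = 1401.265333… → ⌈·⌉ = 1402
j=8: r + 7k = 1632.154222… → ⌈·⌉ = 1633
j=9: r + 8k = 1863.043111… → ⌈·⌉ = 1864
j=10: r + 9k = 2093.932 → ⌈·⌉ = 2094
j=11: r + 10k = 2324.820888… → ⌈·⌉ = 2325
j=12: r + 11k = 2555.709777… → ⌈·⌉ = 2556
j=13: r + 12k = 2786.598666… → ⌈·⌉ = 2787
j=14: r + 13k = 3017.487555… → ⌈·⌉ = 3018
j=15: r + 14k = 3248.376444… → ⌈·⌉ = 3249
j=16: r + 15k = 3479.265333… → ⌈·⌉ = 3480
j=17: r + 16k = 3710.154222… → ⌈·⌉ = 3711
j=18: r + 17k = 3941.043111… → ⌈·⌉ = 3942

16, 247, 478, 709, 940, 1171, 1402, 1633, 1864, 2094, 2325, 2556, 2787, 3018, 3249, 3480, 3711, 3942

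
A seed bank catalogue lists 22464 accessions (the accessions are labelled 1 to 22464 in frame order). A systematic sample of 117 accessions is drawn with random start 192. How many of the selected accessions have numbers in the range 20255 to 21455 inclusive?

6

k = 22464/117 = 192
First selection ≥ 20255: 192 + ⌈(20255−192)/192⌉·192 = 192 + 105×192 = 20352
Last selection ≤ 21455: 192 + ⌊(21455−192)/192⌋·192 = 192 + 110×192 = 21312
Count = 110 − 105 + 1 = 6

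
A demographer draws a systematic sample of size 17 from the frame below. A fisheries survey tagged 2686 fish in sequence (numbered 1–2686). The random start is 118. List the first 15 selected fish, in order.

k = N/n = 2686/17 = 158
fish 1: 118
fish 2: 118 + 158 = 276
fish 3: 276 + 158 = 434
fish 4: 434 + 158 = 592
fish 5: 592 + 158 = 750
fish 6: 750 + 158 = 908
fish 7: 908 + 158 = 1066
fish 8: 1066 + 158 = 1224
fish 9: 1224 + 158 = 1382
fish 10: 1382 + 158 = 1540
fish 11: 1540 + 158 = 1698
fish 12: 1698 + 158 = 1856
fish 13: 1856 + 158 = 2014
fish 14: 2014 + 158 = 2172
fish 15: 2172 + 158 = 2330

118, 276, 434, 592, 750, 908, 1066, 1224, 1382, 1540, 1698, 1856, 2014, 2172, 2330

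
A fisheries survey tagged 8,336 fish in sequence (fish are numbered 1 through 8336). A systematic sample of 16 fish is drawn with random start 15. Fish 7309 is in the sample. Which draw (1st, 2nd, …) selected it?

k = 8336/16 = 521
position = (7309 − 15)/521 + 1 = 7294/521 + 1 = 14 + 1 = 15

15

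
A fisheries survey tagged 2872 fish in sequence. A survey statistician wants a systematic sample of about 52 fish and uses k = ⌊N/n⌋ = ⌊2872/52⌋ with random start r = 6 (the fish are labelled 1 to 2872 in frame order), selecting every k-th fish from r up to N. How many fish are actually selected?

53

k = ⌊2872/52⌋ = 55
Achieved size = ⌊(2872 − 6)/55⌋ + 1 = ⌊2866/55⌋ + 1 = 52 + 1 = 53
(last selection: 6 + 52×55 = 2866 ≤ 2872; next would be 2921 > 2872)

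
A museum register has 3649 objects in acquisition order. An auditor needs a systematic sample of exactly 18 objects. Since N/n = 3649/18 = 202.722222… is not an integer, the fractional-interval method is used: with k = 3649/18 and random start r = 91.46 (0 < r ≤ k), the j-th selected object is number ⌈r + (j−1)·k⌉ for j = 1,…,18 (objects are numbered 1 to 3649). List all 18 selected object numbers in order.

92, 295, 497, 700, 903, 1106, 1308, 1511, 1714, 1916, 2119, 2322, 2525, 2727, 2930, 3133, 3336, 3538

j=1: r + 0k = 91.46 → ⌈·⌉ = 92
j=2: r + 1k = 294.182222… → ⌈·⌉ = 295
j=3: r + 2k = 496.904444… → ⌈·⌉ = 497
j=4: r + 3k = 699.626666… → ⌈·⌉ = 700
j=5: r + 4k = 902.348888… → ⌈·⌉ = 903
j=6: r + 5k = 1105.071111… → ⌈·⌉ = 1106
j=7: r + 6k = 1307.793333… → ⌈·⌉ = 1308
j=8: r + 7k = 1510.515555… → ⌈·⌉ = 1511
j=9: r + 8k = 1713.237777… → ⌈·⌉ = 1714
j=10: r + 9k = 1915.96 → ⌈·⌉ = 1916
j=11: r + 10k = 2118.682222… → ⌈·⌉ = 2119
j=12: r + 11k = 2321.404444… → ⌈·⌉ = 2322
j=13: r + 12k = 2524.126666… → ⌈·⌉ = 2525
j=14: r + 13k = 2726.848888… → ⌈·⌉ = 2727
j=15: r + 14k = 2929.571111… → ⌈·⌉ = 2930
j=16: r + 15k = 3132.293333… → ⌈·⌉ = 3133
j=17: r + 16k = 3335.015555… → ⌈·⌉ = 3336
j=18: r + 17k = 3537.737777… → ⌈·⌉ = 3538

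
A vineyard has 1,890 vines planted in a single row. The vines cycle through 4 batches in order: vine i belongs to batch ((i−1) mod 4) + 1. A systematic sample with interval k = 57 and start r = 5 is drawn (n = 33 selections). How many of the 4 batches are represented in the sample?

4

Consecutive selections differ by k = 57, so their batch numbers differ by 57 mod 4 = 1.
gcd(57, 4) = 1, so the sample visits 4/1 = 4 distinct residues mod 4.
Start 5 is batch 1; the batches hit are 1, 2, 3, 4.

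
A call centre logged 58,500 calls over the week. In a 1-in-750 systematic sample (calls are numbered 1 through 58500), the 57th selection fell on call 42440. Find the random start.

k = 750
r = 42440 − (57−1)×750 = 42440 − 42000 = 440

440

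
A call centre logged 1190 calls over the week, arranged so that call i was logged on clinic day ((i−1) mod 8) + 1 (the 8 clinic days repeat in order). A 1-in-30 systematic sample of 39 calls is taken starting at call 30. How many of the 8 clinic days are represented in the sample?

4

Consecutive selections differ by k = 30, so their clinic day numbers differ by 30 mod 8 = 6.
gcd(30, 8) = 2, so the sample visits 8/2 = 4 distinct residues mod 8.
Start 30 is clinic day 6; the clinic days hit are 2, 4, 6, 8.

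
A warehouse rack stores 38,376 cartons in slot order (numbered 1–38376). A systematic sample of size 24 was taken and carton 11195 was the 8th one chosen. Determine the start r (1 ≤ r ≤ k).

k = 38376/24 = 1599
r = 11195 − (8−1)×1599 = 11195 − 11193 = 2

2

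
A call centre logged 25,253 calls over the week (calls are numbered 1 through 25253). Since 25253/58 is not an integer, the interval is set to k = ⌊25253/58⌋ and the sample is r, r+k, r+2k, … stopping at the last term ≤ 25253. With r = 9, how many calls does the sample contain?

59

k = ⌊25253/58⌋ = 435
Achieved size = ⌊(25253 − 9)/435⌋ + 1 = ⌊25244/435⌋ + 1 = 58 + 1 = 59
(last selection: 9 + 58×435 = 25239 ≤ 25253; next would be 25674 > 25253)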